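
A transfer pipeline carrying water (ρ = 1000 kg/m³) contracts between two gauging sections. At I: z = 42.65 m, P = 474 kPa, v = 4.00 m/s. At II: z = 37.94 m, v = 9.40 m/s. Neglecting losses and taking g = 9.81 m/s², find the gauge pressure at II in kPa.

P₂ ≈ 484 kPa

Pressure head at I: ψ₁ = P₁/(ρg) = 474×1000 / (1000 × 9.81) = 48.32 m.
Velocity heads: v₁²/2g = 4.00²/19.62 = 0.815 m; v₂²/2g = 9.40²/19.62 = 4.504 m.
Total head H = z₁ + ψ₁ + v₁²/2g = 42.65 + 48.32 + 0.815 = 91.78 m.
ψ₂ = H − z₂ − v₂²/2g = 91.78 − 37.94 − 4.504 = 49.34 m.
P₂ = ρgψ₂ = 1000 × 9.81 × 49.34 ≈ 484 kPa.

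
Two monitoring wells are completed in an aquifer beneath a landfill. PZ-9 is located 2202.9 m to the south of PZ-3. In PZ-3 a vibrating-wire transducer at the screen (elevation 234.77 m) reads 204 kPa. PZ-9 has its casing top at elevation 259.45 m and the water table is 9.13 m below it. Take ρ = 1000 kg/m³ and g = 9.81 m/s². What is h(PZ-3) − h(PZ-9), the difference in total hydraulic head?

Pressure head at PZ-3: ψ = P/(ρg) = 204×1000 / (1000 × 9.81) = 20.80 m.
Total head at PZ-3: h = z + ψ = 234.77 + 20.80 = 255.57 m.
Total head at PZ-9: h = 259.45 − 9.13 = 250.32 m.
Head difference: h(PZ-3) − h(PZ-9) = 255.57 − 250.32 = 5.25 m.

Δh ≈ 5.25 m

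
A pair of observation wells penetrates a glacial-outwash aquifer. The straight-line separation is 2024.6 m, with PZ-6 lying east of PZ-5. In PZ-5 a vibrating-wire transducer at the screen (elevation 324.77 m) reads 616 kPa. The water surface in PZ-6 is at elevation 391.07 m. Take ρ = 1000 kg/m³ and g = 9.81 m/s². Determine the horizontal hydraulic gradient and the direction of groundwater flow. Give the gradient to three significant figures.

i ≈ 0.00173; groundwater flows toward the west

Pressure head at PZ-5: ψ = P/(ρg) = 616×1000 / (1000 × 9.81) = 62.79 m.
Total head at PZ-5: h = z + ψ = 324.77 + 62.79 = 387.56 m.
Total head at PZ-6: h = 391.07 m (water level in the piezometer is the total head).
Head difference: h(PZ-5) − h(PZ-6) = 387.56 − 391.07 = -3.51 m.
Hydraulic gradient: i = |Δh| / L = 3.51 / 2024.6 = 0.00173.
Flow is from higher to lower head: from PZ-6 toward PZ-5, i.e. toward the west.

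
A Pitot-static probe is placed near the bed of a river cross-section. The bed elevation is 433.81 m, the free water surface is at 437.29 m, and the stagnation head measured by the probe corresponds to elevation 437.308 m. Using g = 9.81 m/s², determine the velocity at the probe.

Near the bed, under hydrostatic conditions, the piezometric head (z + ψ) equals the free-surface elevation, 437.29 m.
Velocity head = total − piezometric = 437.308 − 437.29 = 0.018 m.
v = √(2g·h_v) = √(2 × 9.81 × 0.018) = 0.594 m/s.

v ≈ 0.594 m/s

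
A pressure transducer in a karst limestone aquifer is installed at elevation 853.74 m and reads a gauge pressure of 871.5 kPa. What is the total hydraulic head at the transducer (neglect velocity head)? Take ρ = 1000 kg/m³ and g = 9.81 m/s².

ψ = P/(ρg) = 871.5×1000 / (1000 × 9.81) = 88.84 m.
h = z + ψ = 853.74 + 88.84 = 942.58 m.

h ≈ 942.58 m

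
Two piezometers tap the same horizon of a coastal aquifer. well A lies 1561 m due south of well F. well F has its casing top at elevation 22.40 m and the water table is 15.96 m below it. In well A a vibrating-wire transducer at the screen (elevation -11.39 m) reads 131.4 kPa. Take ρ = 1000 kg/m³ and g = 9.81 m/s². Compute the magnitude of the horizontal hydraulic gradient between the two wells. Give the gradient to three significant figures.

i ≈ 0.00284

Total head at well F: h = 22.40 − 15.96 = 6.44 m.
Pressure head at well A: ψ = P/(ρg) = 131.4×1000 / (1000 × 9.81) = 13.39 m.
Total head at well A: h = z + ψ = -11.39 + 13.39 = 2.00 m.
Head difference: h(well F) − h(well A) = 6.44 − 2.00 = 4.44 m.
Hydraulic gradient: i = |Δh| / L = 4.44 / 1561 = 0.00284.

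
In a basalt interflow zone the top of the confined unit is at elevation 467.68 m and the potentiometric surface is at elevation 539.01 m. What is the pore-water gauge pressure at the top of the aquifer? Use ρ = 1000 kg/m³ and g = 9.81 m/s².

Pressure head at the aquifer top: ψ = h − z = 539.01 − 467.68 = 71.33 m.
P = ρgψ = 1000 × 9.81 × 71.33 = 699747 Pa ≈ 700 kPa.

P ≈ 700 kPa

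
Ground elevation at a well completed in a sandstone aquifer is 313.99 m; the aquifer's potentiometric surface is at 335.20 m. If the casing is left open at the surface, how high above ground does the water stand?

Water rises to the potentiometric surface, so the rise above ground = 335.20 − 313.99 = 21.21 m.

≈ 21.21 m above ground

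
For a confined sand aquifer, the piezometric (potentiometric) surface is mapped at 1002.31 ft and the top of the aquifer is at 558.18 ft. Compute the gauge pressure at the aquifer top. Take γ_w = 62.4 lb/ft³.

P ≈ 192 psi

Pressure head at the aquifer top: ψ = h − z = 1002.31 − 558.18 = 444.13 ft.
P = γψ/144 = 62.4 × 444.13 / 144 = 192 psi.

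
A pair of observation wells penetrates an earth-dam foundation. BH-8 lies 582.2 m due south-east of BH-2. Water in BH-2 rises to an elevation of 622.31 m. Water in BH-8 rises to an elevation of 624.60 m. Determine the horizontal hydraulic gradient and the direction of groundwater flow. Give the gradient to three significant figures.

i ≈ 0.00393; groundwater flows toward the north-west

Total head at BH-2: h = 622.31 m (water level in the piezometer is the total head).
Total head at BH-8: h = 624.60 m (water level in the piezometer is the total head).
Head difference: h(BH-2) − h(BH-8) = 622.31 − 624.60 = -2.29 m.
Hydraulic gradient: i = |Δh| / L = 2.29 / 582.2 = 0.00393.
Flow is from higher to lower head: from BH-8 toward BH-2, i.e. toward the north-west.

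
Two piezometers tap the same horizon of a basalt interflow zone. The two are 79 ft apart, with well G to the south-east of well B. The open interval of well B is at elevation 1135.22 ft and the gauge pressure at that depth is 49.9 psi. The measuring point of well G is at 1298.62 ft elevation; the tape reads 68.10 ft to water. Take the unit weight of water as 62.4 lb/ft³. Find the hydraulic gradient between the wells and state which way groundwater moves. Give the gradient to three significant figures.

i ≈ 0.251; groundwater flows toward the south-east

Pressure head at well B: ψ = 144·P/γ = 144 × 49.9 / 62.4 = 115.15 ft.
Total head at well B: h = z + ψ = 1135.22 + 115.15 = 1250.37 ft.
Total head at well G: h = 1298.62 − 68.10 = 1230.52 ft.
Head difference: h(well B) − h(well G) = 1250.37 − 1230.52 = 19.85 ft.
Hydraulic gradient: i = |Δh| / L = 19.85 / 79 = 0.251.
Flow is from higher to lower head: from well B toward well G, i.e. toward the south-east.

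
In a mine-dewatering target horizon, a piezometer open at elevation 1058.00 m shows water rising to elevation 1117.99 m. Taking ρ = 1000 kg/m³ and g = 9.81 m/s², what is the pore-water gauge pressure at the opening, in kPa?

P ≈ 589 kPa

Pressure head ψ = h − z = 1117.99 − 1058.00 = 59.99 m.
P = ρgψ = 1000 × 9.81 × 59.99 = 588502 Pa ≈ 589 kPa.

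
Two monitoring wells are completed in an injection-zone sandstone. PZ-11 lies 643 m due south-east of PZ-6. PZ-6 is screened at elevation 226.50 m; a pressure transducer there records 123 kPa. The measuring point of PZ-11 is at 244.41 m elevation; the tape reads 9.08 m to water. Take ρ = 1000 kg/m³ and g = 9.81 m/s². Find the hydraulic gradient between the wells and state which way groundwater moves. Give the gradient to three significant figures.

Pressure head at PZ-6: ψ = P/(ρg) = 123×1000 / (1000 × 9.81) = 12.54 m.
Total head at PZ-6: h = z + ψ = 226.50 + 12.54 = 239.04 m.
Total head at PZ-11: h = 244.41 − 9.08 = 235.33 m.
Head difference: h(PZ-6) − h(PZ-11) = 239.04 − 235.33 = 3.71 m.
Hydraulic gradient: i = |Δh| / L = 3.71 / 643 = 0.00577.
Flow is from higher to lower head: from PZ-6 toward PZ-11, i.e. toward the south-east.

i ≈ 0.00577; groundwater flows toward the south-east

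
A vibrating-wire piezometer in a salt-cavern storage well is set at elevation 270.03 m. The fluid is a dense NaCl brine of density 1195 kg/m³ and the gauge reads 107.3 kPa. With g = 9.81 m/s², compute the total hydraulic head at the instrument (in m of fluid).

ψ = P/(ρg) = 107.3×1000 / (1195 × 9.81) = 9.15 m.
h = z + ψ = 270.03 + 9.15 = 279.18 m.

h ≈ 279.18 m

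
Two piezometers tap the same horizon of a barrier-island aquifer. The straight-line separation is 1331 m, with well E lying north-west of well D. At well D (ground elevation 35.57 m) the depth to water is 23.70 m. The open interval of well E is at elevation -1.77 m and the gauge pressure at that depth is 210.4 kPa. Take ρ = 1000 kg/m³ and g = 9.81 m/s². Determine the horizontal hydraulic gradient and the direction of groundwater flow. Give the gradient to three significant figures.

Total head at well D: h = 35.57 − 23.70 = 11.87 m.
Pressure head at well E: ψ = P/(ρg) = 210.4×1000 / (1000 × 9.81) = 21.45 m.
Total head at well E: h = z + ψ = -1.77 + 21.45 = 19.68 m.
Head difference: h(well D) − h(well E) = 11.87 − 19.68 = -7.81 m.
Hydraulic gradient: i = |Δh| / L = 7.81 / 1331 = 0.00587.
Flow is from higher to lower head: from well E toward well D, i.e. toward the south-east.

i ≈ 0.00587; groundwater flows toward the south-east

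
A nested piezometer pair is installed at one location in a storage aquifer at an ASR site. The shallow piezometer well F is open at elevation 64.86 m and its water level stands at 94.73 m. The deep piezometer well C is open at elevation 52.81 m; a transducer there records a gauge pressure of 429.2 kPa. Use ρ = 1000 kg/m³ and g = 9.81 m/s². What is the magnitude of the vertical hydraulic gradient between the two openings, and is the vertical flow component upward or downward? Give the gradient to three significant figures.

|i_v| ≈ 0.152; vertical flow is upward

Total head at well F: h = 94.73 m (water level in the standpipe).
Pressure head at well C: ψ = P/(ρg) = 429.2×1000 / (1000 × 9.81) = 43.75 m.
Total head at well C: h = z + ψ = 52.81 + 43.75 = 96.56 m.
Δh = h(well F) − h(well C) = 94.73 − 96.56 = -1.83 m.
Vertical separation Δz = 64.86 − 52.81 = 12.05 m.
|i_v| = |Δh| / Δz = 1.83 / 12.05 = 0.152.
Head is higher in the deep piezometer, so vertical flow is upward (discharge condition).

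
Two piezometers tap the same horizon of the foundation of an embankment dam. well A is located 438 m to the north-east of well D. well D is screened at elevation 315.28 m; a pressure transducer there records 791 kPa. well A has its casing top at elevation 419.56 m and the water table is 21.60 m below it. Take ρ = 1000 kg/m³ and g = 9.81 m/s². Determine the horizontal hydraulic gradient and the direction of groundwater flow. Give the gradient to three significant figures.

i ≈ 0.00468; groundwater flows toward the south-west

Pressure head at well D: ψ = P/(ρg) = 791×1000 / (1000 × 9.81) = 80.63 m.
Total head at well D: h = z + ψ = 315.28 + 80.63 = 395.91 m.
Total head at well A: h = 419.56 − 21.60 = 397.96 m.
Head difference: h(well D) − h(well A) = 395.91 − 397.96 = -2.05 m.
Hydraulic gradient: i = |Δh| / L = 2.05 / 438 = 0.00468.
Flow is from higher to lower head: from well A toward well D, i.e. toward the south-west.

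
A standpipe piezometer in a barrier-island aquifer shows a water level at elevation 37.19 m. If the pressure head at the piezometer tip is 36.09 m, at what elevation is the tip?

z ≈ 1.10 m

z = h − ψ = 37.19 − 36.09 = 1.10 m.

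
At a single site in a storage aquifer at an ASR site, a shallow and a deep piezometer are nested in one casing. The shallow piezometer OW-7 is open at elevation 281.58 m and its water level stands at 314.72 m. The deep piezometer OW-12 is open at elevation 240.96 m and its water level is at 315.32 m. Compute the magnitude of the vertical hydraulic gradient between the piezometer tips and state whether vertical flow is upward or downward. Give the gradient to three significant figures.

|i_v| ≈ 0.0148; vertical flow is upward

Total head at OW-7: h = 314.72 m (water level in the standpipe).
Total head at OW-12: h = 315.32 m.
Δh = h(OW-7) − h(OW-12) = 314.72 − 315.32 = -0.60 m.
Vertical separation Δz = 281.58 − 240.96 = 40.62 m.
|i_v| = |Δh| / Δz = 0.60 / 40.62 = 0.0148.
Head is higher in the deep piezometer, so vertical flow is upward (discharge condition).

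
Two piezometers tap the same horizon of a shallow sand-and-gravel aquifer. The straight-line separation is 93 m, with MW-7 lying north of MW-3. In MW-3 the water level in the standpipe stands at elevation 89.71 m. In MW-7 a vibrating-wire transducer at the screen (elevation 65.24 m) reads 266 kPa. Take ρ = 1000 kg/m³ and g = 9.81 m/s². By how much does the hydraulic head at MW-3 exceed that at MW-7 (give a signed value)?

Total head at MW-3: h = 89.71 m (water level in the piezometer is the total head).
Pressure head at MW-7: ψ = P/(ρg) = 266×1000 / (1000 × 9.81) = 27.12 m.
Total head at MW-7: h = z + ψ = 65.24 + 27.12 = 92.36 m.
Head difference: h(MW-3) − h(MW-7) = 89.71 − 92.36 = -2.65 m.

Δh ≈ -2.65 m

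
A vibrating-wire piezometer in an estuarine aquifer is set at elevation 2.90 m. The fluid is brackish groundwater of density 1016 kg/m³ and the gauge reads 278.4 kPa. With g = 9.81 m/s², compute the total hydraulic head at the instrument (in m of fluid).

h ≈ 30.83 m

ψ = P/(ρg) = 278.4×1000 / (1016 × 9.81) = 27.93 m.
h = z + ψ = 2.90 + 27.93 = 30.83 m.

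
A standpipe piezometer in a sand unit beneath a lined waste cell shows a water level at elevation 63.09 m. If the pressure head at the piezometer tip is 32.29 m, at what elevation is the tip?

z ≈ 30.80 m

z = h − ψ = 63.09 − 32.29 = 30.80 m.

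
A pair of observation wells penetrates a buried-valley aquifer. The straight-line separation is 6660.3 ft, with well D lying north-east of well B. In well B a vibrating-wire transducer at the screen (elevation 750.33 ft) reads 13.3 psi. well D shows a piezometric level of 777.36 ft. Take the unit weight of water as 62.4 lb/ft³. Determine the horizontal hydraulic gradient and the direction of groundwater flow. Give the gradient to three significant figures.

Pressure head at well B: ψ = 144·P/γ = 144 × 13.3 / 62.4 = 30.69 ft.
Total head at well B: h = z + ψ = 750.33 + 30.69 = 781.02 ft.
Total head at well D: h = 777.36 ft (water level in the piezometer is the total head).
Head difference: h(well B) − h(well D) = 781.02 − 777.36 = 3.66 ft.
Hydraulic gradient: i = |Δh| / L = 3.66 / 6660.3 = 0.000550.
Flow is from higher to lower head: from well B toward well D, i.e. toward the north-east.

i ≈ 0.000550; groundwater flows toward the north-east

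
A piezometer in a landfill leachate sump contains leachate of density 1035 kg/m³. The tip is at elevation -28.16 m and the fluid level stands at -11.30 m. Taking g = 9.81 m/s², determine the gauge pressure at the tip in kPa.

Pressure head ψ = h − z = -11.30 − (-28.16) = 16.86 m.
P = ρgψ = 1035 × 9.81 × 16.86 = 171185 Pa ≈ 171 kPa.

P ≈ 171 kPa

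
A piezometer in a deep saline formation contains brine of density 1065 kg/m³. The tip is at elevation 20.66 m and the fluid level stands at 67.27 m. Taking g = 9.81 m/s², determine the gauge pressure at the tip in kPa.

P ≈ 487 kPa

Pressure head ψ = h − z = 67.27 − 20.66 = 46.61 m.
P = ρgψ = 1065 × 9.81 × 46.61 = 486965 Pa ≈ 487 kPa.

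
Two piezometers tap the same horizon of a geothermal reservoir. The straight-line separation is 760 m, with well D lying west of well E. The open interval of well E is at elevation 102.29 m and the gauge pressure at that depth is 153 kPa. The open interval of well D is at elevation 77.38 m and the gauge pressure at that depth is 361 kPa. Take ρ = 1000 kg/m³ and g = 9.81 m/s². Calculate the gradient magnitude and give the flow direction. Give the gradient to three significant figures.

Pressure head at well E: ψ = P/(ρg) = 153×1000 / (1000 × 9.81) = 15.60 m.
Total head at well E: h = z + ψ = 102.29 + 15.60 = 117.89 m.
Pressure head at well D: ψ = P/(ρg) = 361×1000 / (1000 × 9.81) = 36.80 m.
Total head at well D: h = z + ψ = 77.38 + 36.80 = 114.18 m.
Head difference: h(well E) − h(well D) = 117.89 − 114.18 = 3.71 m.
Hydraulic gradient: i = |Δh| / L = 3.71 / 760 = 0.00488.
Flow is from higher to lower head: from well E toward well D, i.e. toward the west.

i ≈ 0.00488; groundwater flows toward the west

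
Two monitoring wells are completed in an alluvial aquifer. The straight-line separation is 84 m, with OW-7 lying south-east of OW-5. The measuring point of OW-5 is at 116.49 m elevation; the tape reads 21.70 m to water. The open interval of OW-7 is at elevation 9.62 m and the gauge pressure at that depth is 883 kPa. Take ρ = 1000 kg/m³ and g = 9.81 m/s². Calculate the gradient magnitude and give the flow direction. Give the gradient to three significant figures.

i ≈ 0.0576; groundwater flows toward the north-west

Total head at OW-5: h = 116.49 − 21.70 = 94.79 m.
Pressure head at OW-7: ψ = P/(ρg) = 883×1000 / (1000 × 9.81) = 90.01 m.
Total head at OW-7: h = z + ψ = 9.62 + 90.01 = 99.63 m.
Head difference: h(OW-5) − h(OW-7) = 94.79 − 99.63 = -4.84 m.
Hydraulic gradient: i = |Δh| / L = 4.84 / 84 = 0.0576.
Flow is from higher to lower head: from OW-7 toward OW-5, i.e. toward the north-west.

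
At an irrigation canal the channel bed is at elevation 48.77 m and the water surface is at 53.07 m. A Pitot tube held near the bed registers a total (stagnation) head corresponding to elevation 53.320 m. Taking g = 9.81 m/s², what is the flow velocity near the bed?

Near the bed, under hydrostatic conditions, the piezometric head (z + ψ) equals the free-surface elevation, 53.07 m.
Velocity head = total − piezometric = 53.320 − 53.07 = 0.250 m.
v = √(2g·h_v) = √(2 × 9.81 × 0.250) = 2.21 m/s.

v ≈ 2.21 m/s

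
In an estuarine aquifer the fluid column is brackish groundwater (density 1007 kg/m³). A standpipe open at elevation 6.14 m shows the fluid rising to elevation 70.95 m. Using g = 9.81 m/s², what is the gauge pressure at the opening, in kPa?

Pressure head ψ = h − z = 70.95 − 6.14 = 64.81 m.
P = ρgψ = 1007 × 9.81 × 64.81 = 640237 Pa ≈ 640 kPa.

P ≈ 640 kPa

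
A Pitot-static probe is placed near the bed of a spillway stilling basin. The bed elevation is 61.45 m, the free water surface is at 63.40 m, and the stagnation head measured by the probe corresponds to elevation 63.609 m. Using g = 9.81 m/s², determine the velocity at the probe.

v ≈ 2.02 m/s

Near the bed, under hydrostatic conditions, the piezometric head (z + ψ) equals the free-surface elevation, 63.40 m.
Velocity head = total − piezometric = 63.609 − 63.40 = 0.209 m.
v = √(2g·h_v) = √(2 × 9.81 × 0.209) = 2.02 m/s.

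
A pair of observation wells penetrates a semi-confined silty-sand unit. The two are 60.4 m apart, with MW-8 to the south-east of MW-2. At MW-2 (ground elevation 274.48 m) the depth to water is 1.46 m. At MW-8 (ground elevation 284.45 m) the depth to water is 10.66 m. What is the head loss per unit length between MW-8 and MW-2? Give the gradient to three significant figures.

i ≈ 0.0127 m/m

Total head at MW-2: h = 274.48 − 1.46 = 273.02 m.
Total head at MW-8: h = 284.45 − 10.66 = 273.79 m.
Head difference: h(MW-2) − h(MW-8) = 273.02 − 273.79 = -0.77 m.
Hydraulic gradient: i = |Δh| / L = 0.77 / 60.4 = 0.0127.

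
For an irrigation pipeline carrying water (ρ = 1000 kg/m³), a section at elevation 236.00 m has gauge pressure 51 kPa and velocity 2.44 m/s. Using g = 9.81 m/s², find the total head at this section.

h ≈ 241.50 m

Pressure head ψ = P/(ρg) = 51×1000 / (1000 × 9.81) = 5.20 m.
Velocity head = v²/(2g) = 2.44² / (2 × 9.81) = 0.303 m.
h = z + ψ + v²/(2g) = 236.00 + 5.20 + 0.303 = 241.50 m.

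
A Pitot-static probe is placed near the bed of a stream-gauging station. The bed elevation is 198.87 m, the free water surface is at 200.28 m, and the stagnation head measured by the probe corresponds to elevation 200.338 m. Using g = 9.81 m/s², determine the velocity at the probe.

v ≈ 1.07 m/s

Near the bed, under hydrostatic conditions, the piezometric head (z + ψ) equals the free-surface elevation, 200.28 m.
Velocity head = total − piezometric = 200.338 − 200.28 = 0.058 m.
v = √(2g·h_v) = √(2 × 9.81 × 0.058) = 1.07 m/s.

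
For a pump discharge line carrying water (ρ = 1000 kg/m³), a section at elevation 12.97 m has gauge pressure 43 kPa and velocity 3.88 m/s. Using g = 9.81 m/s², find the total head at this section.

h ≈ 18.12 m

Pressure head ψ = P/(ρg) = 43×1000 / (1000 × 9.81) = 4.38 m.
Velocity head = v²/(2g) = 3.88² / (2 × 9.81) = 0.767 m.
h = z + ψ + v²/(2g) = 12.97 + 4.38 + 0.767 = 18.12 m.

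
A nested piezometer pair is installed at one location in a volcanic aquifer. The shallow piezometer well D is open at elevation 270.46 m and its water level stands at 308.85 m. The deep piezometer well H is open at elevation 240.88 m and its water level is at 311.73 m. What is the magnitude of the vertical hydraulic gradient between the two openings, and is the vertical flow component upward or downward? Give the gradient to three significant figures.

|i_v| ≈ 0.0974; vertical flow is upward

Total head at well D: h = 308.85 m (water level in the standpipe).
Total head at well H: h = 311.73 m.
Δh = h(well D) − h(well H) = 308.85 − 311.73 = -2.88 m.
Vertical separation Δz = 270.46 − 240.88 = 29.58 m.
|i_v| = |Δh| / Δz = 2.88 / 29.58 = 0.0974.
Head is higher in the deep piezometer, so vertical flow is upward (discharge condition).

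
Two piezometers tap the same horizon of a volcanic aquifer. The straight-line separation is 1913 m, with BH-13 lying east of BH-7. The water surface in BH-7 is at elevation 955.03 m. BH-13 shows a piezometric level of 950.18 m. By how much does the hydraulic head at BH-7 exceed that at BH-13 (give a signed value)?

Total head at BH-7: h = 955.03 m (water level in the piezometer is the total head).
Total head at BH-13: h = 950.18 m (water level in the piezometer is the total head).
Head difference: h(BH-7) − h(BH-13) = 955.03 − 950.18 = 4.85 m.

Δh ≈ 4.85 m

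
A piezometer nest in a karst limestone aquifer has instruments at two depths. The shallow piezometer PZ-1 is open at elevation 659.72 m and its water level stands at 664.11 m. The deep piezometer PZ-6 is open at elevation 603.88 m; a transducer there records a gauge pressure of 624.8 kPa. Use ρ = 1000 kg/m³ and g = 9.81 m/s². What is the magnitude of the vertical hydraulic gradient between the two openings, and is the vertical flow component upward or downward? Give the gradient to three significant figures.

Total head at PZ-1: h = 664.11 m (water level in the standpipe).
Pressure head at PZ-6: ψ = P/(ρg) = 624.8×1000 / (1000 × 9.81) = 63.69 m.
Total head at PZ-6: h = z + ψ = 603.88 + 63.69 = 667.57 m.
Δh = h(PZ-1) − h(PZ-6) = 664.11 − 667.57 = -3.46 m.
Vertical separation Δz = 659.72 − 603.88 = 55.84 m.
|i_v| = |Δh| / Δz = 3.46 / 55.84 = 0.0620.
Head is higher in the deep piezometer, so vertical flow is upward (discharge condition).

|i_v| ≈ 0.0620; vertical flow is upward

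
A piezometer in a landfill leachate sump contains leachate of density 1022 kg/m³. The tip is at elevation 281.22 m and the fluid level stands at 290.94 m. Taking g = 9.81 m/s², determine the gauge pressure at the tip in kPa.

Pressure head ψ = h − z = 290.94 − 281.22 = 9.72 m.
P = ρgψ = 1022 × 9.81 × 9.72 = 97451 Pa ≈ 97.5 kPa.

P ≈ 97.5 kPa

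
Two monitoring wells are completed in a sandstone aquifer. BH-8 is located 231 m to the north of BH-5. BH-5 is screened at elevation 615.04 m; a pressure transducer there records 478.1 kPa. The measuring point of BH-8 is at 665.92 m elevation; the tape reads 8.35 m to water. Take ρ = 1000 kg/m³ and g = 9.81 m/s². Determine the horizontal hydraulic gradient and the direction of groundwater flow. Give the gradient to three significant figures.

Pressure head at BH-5: ψ = P/(ρg) = 478.1×1000 / (1000 × 9.81) = 48.74 m.
Total head at BH-5: h = z + ψ = 615.04 + 48.74 = 663.78 m.
Total head at BH-8: h = 665.92 − 8.35 = 657.57 m.
Head difference: h(BH-5) − h(BH-8) = 663.78 − 657.57 = 6.21 m.
Hydraulic gradient: i = |Δh| / L = 6.21 / 231 = 0.0269.
Flow is from higher to lower head: from BH-5 toward BH-8, i.e. toward the north.

i ≈ 0.0269; groundwater flows toward the north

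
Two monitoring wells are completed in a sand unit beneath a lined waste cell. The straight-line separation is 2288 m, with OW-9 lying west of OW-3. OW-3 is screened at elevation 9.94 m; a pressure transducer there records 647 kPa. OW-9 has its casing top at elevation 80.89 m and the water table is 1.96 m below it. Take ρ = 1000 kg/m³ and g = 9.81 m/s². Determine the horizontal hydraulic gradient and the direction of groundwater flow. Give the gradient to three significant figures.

i ≈ 0.00133; groundwater flows toward the east

Pressure head at OW-3: ψ = P/(ρg) = 647×1000 / (1000 × 9.81) = 65.95 m.
Total head at OW-3: h = z + ψ = 9.94 + 65.95 = 75.89 m.
Total head at OW-9: h = 80.89 − 1.96 = 78.93 m.
Head difference: h(OW-3) − h(OW-9) = 75.89 − 78.93 = -3.04 m.
Hydraulic gradient: i = |Δh| / L = 3.04 / 2288 = 0.00133.
Flow is from higher to lower head: from OW-9 toward OW-3, i.e. toward the east.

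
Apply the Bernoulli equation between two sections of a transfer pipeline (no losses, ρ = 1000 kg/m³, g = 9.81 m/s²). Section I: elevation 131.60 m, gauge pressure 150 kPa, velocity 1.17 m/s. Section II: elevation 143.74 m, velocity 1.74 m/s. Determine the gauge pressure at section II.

Pressure head at I: ψ₁ = P₁/(ρg) = 150×1000 / (1000 × 9.81) = 15.29 m.
Velocity heads: v₁²/2g = 1.17²/19.62 = 0.070 m; v₂²/2g = 1.74²/19.62 = 0.154 m.
Total head H = z₁ + ψ₁ + v₁²/2g = 131.60 + 15.29 + 0.070 = 146.96 m.
ψ₂ = H − z₂ − v₂²/2g = 146.96 − 143.74 − 0.154 = 3.07 m.
P₂ = ρgψ₂ = 1000 × 9.81 × 3.07 ≈ 30.1 kPa.

P₂ ≈ 30.1 kPa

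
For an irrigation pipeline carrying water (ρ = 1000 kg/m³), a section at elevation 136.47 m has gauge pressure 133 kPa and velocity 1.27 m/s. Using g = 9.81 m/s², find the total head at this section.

Pressure head ψ = P/(ρg) = 133×1000 / (1000 × 9.81) = 13.56 m.
Velocity head = v²/(2g) = 1.27² / (2 × 9.81) = 0.082 m.
h = z + ψ + v²/(2g) = 136.47 + 13.56 + 0.082 = 150.11 m.

h ≈ 150.11 m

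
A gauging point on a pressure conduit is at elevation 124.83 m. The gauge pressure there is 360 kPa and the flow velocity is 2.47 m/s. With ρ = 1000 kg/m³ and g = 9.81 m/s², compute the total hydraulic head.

h ≈ 161.84 m

Pressure head ψ = P/(ρg) = 360×1000 / (1000 × 9.81) = 36.70 m.
Velocity head = v²/(2g) = 2.47² / (2 × 9.81) = 0.311 m.
h = z + ψ + v²/(2g) = 124.83 + 36.70 + 0.311 = 161.84 m.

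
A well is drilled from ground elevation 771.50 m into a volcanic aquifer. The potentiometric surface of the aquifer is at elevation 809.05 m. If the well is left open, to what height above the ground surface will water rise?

≈ 37.55 m above ground

Water rises to the potentiometric surface, so the rise above ground = 809.05 − 771.50 = 37.55 m.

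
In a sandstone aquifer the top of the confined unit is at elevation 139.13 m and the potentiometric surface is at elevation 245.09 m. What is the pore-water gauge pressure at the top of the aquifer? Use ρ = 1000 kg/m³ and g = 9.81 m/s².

Pressure head at the aquifer top: ψ = h − z = 245.09 − 139.13 = 105.96 m.
P = ρgψ = 1000 × 9.81 × 105.96 = 1039468 Pa ≈ 1040 kPa.

P ≈ 1040 kPa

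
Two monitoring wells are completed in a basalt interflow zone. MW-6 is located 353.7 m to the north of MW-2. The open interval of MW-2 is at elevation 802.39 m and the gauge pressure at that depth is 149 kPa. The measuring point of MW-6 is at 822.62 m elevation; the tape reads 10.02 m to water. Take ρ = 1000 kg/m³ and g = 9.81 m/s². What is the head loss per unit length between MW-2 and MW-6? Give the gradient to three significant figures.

Pressure head at MW-2: ψ = P/(ρg) = 149×1000 / (1000 × 9.81) = 15.19 m.
Total head at MW-2: h = z + ψ = 802.39 + 15.19 = 817.58 m.
Total head at MW-6: h = 822.62 − 10.02 = 812.60 m.
Head difference: h(MW-2) − h(MW-6) = 817.58 − 812.60 = 4.98 m.
Hydraulic gradient: i = |Δh| / L = 4.98 / 353.7 = 0.0141.

i ≈ 0.0141 m/m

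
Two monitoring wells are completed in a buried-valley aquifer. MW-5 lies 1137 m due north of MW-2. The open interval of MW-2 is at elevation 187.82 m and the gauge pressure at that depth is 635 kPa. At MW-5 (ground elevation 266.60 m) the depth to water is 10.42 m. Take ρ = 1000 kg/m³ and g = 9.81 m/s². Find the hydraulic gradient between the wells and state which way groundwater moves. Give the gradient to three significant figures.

Pressure head at MW-2: ψ = P/(ρg) = 635×1000 / (1000 × 9.81) = 64.73 m.
Total head at MW-2: h = z + ψ = 187.82 + 64.73 = 252.55 m.
Total head at MW-5: h = 266.60 − 10.42 = 256.18 m.
Head difference: h(MW-2) − h(MW-5) = 252.55 − 256.18 = -3.63 m.
Hydraulic gradient: i = |Δh| / L = 3.63 / 1137 = 0.00319.
Flow is from higher to lower head: from MW-5 toward MW-2, i.e. toward the south.

i ≈ 0.00319; groundwater flows toward the south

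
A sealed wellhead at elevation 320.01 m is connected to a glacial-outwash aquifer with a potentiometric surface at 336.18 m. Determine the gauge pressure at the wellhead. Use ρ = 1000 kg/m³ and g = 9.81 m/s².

P ≈ 159 kPa

Head above the cap: Δh = 336.18 − 320.01 = 16.17 m.
P = ρgΔh = 1000 × 9.81 × 16.17 = 158628 Pa ≈ 159 kPa.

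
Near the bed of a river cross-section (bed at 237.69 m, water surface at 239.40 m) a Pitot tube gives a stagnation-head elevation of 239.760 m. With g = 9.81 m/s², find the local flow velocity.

Near the bed, under hydrostatic conditions, the piezometric head (z + ψ) equals the free-surface elevation, 239.40 m.
Velocity head = total − piezometric = 239.760 − 239.40 = 0.360 m.
v = √(2g·h_v) = √(2 × 9.81 × 0.360) = 2.66 m/s.

v ≈ 2.66 m/s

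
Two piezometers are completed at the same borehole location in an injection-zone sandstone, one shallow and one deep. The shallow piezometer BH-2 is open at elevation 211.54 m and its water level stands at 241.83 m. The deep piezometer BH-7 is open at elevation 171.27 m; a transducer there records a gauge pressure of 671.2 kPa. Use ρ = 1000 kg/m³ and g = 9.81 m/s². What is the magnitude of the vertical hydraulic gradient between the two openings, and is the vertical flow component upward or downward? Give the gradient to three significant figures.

|i_v| ≈ 0.0531; vertical flow is downward

Total head at BH-2: h = 241.83 m (water level in the standpipe).
Pressure head at BH-7: ψ = P/(ρg) = 671.2×1000 / (1000 × 9.81) = 68.42 m.
Total head at BH-7: h = z + ψ = 171.27 + 68.42 = 239.69 m.
Δh = h(BH-2) − h(BH-7) = 241.83 − 239.69 = 2.14 m.
Vertical separation Δz = 211.54 − 171.27 = 40.27 m.
|i_v| = |Δh| / Δz = 2.14 / 40.27 = 0.0531.
Head is higher in the shallow piezometer, so vertical flow is downward (recharge condition).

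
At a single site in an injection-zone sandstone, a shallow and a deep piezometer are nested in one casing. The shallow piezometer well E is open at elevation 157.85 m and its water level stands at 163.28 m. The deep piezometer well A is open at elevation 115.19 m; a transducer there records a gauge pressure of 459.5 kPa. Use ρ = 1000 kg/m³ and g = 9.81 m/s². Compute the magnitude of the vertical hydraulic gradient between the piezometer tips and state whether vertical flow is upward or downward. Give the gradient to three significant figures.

Total head at well E: h = 163.28 m (water level in the standpipe).
Pressure head at well A: ψ = P/(ρg) = 459.5×1000 / (1000 × 9.81) = 46.84 m.
Total head at well A: h = z + ψ = 115.19 + 46.84 = 162.03 m.
Δh = h(well E) − h(well A) = 163.28 − 162.03 = 1.25 m.
Vertical separation Δz = 157.85 − 115.19 = 42.66 m.
|i_v| = |Δh| / Δz = 1.25 / 42.66 = 0.0293.
Head is higher in the shallow piezometer, so vertical flow is downward (recharge condition).

|i_v| ≈ 0.0293; vertical flow is downward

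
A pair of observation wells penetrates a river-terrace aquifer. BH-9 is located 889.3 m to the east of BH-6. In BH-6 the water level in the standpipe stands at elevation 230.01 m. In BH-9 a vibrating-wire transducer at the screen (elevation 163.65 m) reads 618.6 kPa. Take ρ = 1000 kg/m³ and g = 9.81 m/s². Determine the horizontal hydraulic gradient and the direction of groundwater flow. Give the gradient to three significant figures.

Total head at BH-6: h = 230.01 m (water level in the piezometer is the total head).
Pressure head at BH-9: ψ = P/(ρg) = 618.6×1000 / (1000 × 9.81) = 63.06 m.
Total head at BH-9: h = z + ψ = 163.65 + 63.06 = 226.71 m.
Head difference: h(BH-6) − h(BH-9) = 230.01 − 226.71 = 3.30 m.
Hydraulic gradient: i = |Δh| / L = 3.30 / 889.3 = 0.00371.
Flow is from higher to lower head: from BH-6 toward BH-9, i.e. toward the east.

i ≈ 0.00371; groundwater flows toward the east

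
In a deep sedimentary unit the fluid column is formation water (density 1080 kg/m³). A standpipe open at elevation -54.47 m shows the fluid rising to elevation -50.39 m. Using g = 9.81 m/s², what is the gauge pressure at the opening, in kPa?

Pressure head ψ = h − z = -50.39 − (-54.47) = 4.08 m.
P = ρgψ = 1080 × 9.81 × 4.08 = 43227 Pa ≈ 43.2 kPa.

P ≈ 43.2 kPa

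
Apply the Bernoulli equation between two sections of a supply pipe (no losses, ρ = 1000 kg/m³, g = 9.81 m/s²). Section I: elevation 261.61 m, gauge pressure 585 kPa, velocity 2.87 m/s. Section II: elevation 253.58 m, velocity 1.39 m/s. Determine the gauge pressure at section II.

Pressure head at I: ψ₁ = P₁/(ρg) = 585×1000 / (1000 × 9.81) = 59.63 m.
Velocity heads: v₁²/2g = 2.87²/19.62 = 0.420 m; v₂²/2g = 1.39²/19.62 = 0.098 m.
Total head H = z₁ + ψ₁ + v₁²/2g = 261.61 + 59.63 + 0.420 = 321.66 m.
ψ₂ = H − z₂ − v₂²/2g = 321.66 − 253.58 − 0.098 = 67.98 m.
P₂ = ρgψ₂ = 1000 × 9.81 × 67.98 ≈ 667 kPa.

P₂ ≈ 667 kPa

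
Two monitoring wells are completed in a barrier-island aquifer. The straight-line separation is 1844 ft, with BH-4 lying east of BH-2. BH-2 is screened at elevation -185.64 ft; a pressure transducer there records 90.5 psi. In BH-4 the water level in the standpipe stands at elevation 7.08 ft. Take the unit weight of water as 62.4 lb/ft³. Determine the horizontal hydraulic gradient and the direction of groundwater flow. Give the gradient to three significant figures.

Pressure head at BH-2: ψ = 144·P/γ = 144 × 90.5 / 62.4 = 208.85 ft.
Total head at BH-2: h = z + ψ = -185.64 + 208.85 = 23.21 ft.
Total head at BH-4: h = 7.08 ft (water level in the piezometer is the total head).
Head difference: h(BH-2) − h(BH-4) = 23.21 − 7.08 = 16.13 ft.
Hydraulic gradient: i = |Δh| / L = 16.13 / 1844 = 0.00875.
Flow is from higher to lower head: from BH-2 toward BH-4, i.e. toward the east.

i ≈ 0.00875; groundwater flows toward the east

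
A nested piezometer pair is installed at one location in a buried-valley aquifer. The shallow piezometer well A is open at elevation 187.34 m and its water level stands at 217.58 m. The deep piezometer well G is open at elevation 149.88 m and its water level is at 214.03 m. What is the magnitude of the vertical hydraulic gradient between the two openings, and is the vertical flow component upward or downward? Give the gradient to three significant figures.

Total head at well A: h = 217.58 m (water level in the standpipe).
Total head at well G: h = 214.03 m.
Δh = h(well A) − h(well G) = 217.58 − 214.03 = 3.55 m.
Vertical separation Δz = 187.34 − 149.88 = 37.46 m.
|i_v| = |Δh| / Δz = 3.55 / 37.46 = 0.0948.
Head is higher in the shallow piezometer, so vertical flow is downward (recharge condition).

|i_v| ≈ 0.0948; vertical flow is downward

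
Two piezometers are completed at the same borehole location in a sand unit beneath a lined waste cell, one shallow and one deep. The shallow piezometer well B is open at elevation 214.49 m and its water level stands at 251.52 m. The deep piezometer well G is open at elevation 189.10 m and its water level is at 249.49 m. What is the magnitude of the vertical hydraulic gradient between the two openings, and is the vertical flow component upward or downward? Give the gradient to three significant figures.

Total head at well B: h = 251.52 m (water level in the standpipe).
Total head at well G: h = 249.49 m.
Δh = h(well B) − h(well G) = 251.52 − 249.49 = 2.03 m.
Vertical separation Δz = 214.49 − 189.10 = 25.39 m.
|i_v| = |Δh| / Δz = 2.03 / 25.39 = 0.0800.
Head is higher in the shallow piezometer, so vertical flow is downward (recharge condition).

|i_v| ≈ 0.0800; vertical flow is downward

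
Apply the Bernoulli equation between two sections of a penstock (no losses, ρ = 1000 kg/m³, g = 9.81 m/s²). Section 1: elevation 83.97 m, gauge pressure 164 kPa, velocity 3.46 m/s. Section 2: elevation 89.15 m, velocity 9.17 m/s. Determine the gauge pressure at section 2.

P₂ ≈ 77.1 kPa

Pressure head at 1: ψ₁ = P₁/(ρg) = 164×1000 / (1000 × 9.81) = 16.72 m.
Velocity heads: v₁²/2g = 3.46²/19.62 = 0.610 m; v₂²/2g = 9.17²/19.62 = 4.286 m.
Total head H = z₁ + ψ₁ + v₁²/2g = 83.97 + 16.72 + 0.610 = 101.30 m.
ψ₂ = H − z₂ − v₂²/2g = 101.30 − 89.15 − 4.286 = 7.86 m.
P₂ = ρgψ₂ = 1000 × 9.81 × 7.86 ≈ 77.1 kPa.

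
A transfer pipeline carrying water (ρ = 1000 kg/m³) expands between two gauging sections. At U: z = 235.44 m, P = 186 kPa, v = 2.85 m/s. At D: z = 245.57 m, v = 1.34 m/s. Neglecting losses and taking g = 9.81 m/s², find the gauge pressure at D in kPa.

Pressure head at U: ψ₁ = P₁/(ρg) = 186×1000 / (1000 × 9.81) = 18.96 m.
Velocity heads: v₁²/2g = 2.85²/19.62 = 0.414 m; v₂²/2g = 1.34²/19.62 = 0.092 m.
Total head H = z₁ + ψ₁ + v₁²/2g = 235.44 + 18.96 + 0.414 = 254.81 m.
ψ₂ = H − z₂ − v₂²/2g = 254.81 − 245.57 − 0.092 = 9.15 m.
P₂ = ρgψ₂ = 1000 × 9.81 × 9.15 ≈ 89.8 kPa.

P₂ ≈ 89.8 kPa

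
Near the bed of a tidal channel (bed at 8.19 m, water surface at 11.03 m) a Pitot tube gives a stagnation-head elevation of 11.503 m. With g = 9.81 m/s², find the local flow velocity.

v ≈ 3.05 m/s

Near the bed, under hydrostatic conditions, the piezometric head (z + ψ) equals the free-surface elevation, 11.03 m.
Velocity head = total − piezometric = 11.503 − 11.03 = 0.473 m.
v = √(2g·h_v) = √(2 × 9.81 × 0.473) = 3.05 m/s.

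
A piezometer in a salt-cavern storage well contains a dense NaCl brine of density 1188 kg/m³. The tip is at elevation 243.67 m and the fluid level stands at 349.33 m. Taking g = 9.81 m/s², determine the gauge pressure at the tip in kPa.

Pressure head ψ = h − z = 349.33 − 243.67 = 105.66 m.
P = ρgψ = 1188 × 9.81 × 105.66 = 1231391 Pa ≈ 1230 kPa.

P ≈ 1230 kPa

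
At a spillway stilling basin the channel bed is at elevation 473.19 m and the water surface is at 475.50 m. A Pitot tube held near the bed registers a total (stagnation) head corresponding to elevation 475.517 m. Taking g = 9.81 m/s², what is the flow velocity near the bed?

v ≈ 0.578 m/s

Near the bed, under hydrostatic conditions, the piezometric head (z + ψ) equals the free-surface elevation, 475.50 m.
Velocity head = total − piezometric = 475.517 − 475.50 = 0.017 m.
v = √(2g·h_v) = √(2 × 9.81 × 0.017) = 0.578 m/s.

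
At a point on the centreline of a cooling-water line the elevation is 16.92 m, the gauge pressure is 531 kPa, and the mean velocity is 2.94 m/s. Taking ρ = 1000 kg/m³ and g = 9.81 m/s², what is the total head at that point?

Pressure head ψ = P/(ρg) = 531×1000 / (1000 × 9.81) = 54.13 m.
Velocity head = v²/(2g) = 2.94² / (2 × 9.81) = 0.441 m.
h = z + ψ + v²/(2g) = 16.92 + 54.13 + 0.441 = 71.49 m.

h ≈ 71.49 m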